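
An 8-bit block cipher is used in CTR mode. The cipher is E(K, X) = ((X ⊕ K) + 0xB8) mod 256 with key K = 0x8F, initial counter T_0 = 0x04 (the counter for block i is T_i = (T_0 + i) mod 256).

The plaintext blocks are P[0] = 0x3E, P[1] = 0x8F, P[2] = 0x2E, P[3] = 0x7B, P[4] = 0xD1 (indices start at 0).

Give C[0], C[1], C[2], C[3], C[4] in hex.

C[0] = 0x7D, C[1] = 0xCD, C[2] = 0x6F, C[3] = 0x3B, C[4] = 0xEE

CTR encryption: S_i = E(K, T_i) where T_i is the counter for block i; C_i = P_i ⊕ S_i.
C[0]: T = 0x04, S = E(K, T) = 0x43; 0x3E ⊕ 0x43 = 0x7D.
C[1]: T = 0x05, S = E(K, T) = 0x42; 0x8F ⊕ 0x42 = 0xCD.
C[2]: T = 0x06, S = E(K, T) = 0x41; 0x2E ⊕ 0x41 = 0x6F.
C[3]: T = 0x07, S = E(K, T) = 0x40; 0x7B ⊕ 0x40 = 0x3B.
C[4]: T = 0x08, S = E(K, T) = 0x3F; 0xD1 ⊕ 0x3F = 0xEE.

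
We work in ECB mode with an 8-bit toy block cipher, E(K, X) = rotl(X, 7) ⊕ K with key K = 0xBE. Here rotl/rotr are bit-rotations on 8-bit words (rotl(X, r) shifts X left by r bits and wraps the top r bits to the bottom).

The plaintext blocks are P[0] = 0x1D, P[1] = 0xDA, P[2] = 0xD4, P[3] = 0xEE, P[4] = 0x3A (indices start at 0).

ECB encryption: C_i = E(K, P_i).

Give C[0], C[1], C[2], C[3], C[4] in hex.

C[0] = 0x30, C[1] = 0xD3, C[2] = 0xD4, C[3] = 0xC9, C[4] = 0xA3

C[0]: E(K, 0x1D) = 0x30.
C[1]: E(K, 0xDA) = 0xD3.
C[2]: E(K, 0xD4) = 0xD4.
C[3]: E(K, 0xEE) = 0xC9.
C[4]: E(K, 0x3A) = 0xA3.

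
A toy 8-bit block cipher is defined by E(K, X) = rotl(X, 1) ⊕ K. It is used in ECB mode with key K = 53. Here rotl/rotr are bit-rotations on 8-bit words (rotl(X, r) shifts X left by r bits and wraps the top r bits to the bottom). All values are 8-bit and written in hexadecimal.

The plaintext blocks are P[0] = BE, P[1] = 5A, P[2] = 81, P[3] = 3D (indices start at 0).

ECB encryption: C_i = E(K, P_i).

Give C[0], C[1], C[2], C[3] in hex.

C[0] = 2E, C[1] = E7, C[2] = 50, C[3] = 29

C[0]: E(K, BE) = 2E.
C[1]: E(K, 5A) = E7.
C[2]: E(K, 81) = 50.
C[3]: E(K, 3D) = 29.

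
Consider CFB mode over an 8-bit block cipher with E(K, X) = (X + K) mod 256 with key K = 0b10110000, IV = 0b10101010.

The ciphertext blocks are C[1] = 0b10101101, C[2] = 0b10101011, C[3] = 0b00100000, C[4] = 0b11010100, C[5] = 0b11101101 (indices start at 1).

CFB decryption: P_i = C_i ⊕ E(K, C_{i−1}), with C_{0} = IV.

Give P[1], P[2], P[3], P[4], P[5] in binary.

P[1] = 0b11110111, P[2] = 0b11110110, P[3] = 0b01111011, P[4] = 0b00000100, P[5] = 0b01101001

P[1]: E(K, 0b10101010) = 0b01011010; 0b10101101 ⊕ 0b01011010 = 0b11110111.
P[2]: E(K, 0b10101101) = 0b01011101; 0b10101011 ⊕ 0b01011101 = 0b11110110.
P[3]: E(K, 0b10101011) = 0b01011011; 0b00100000 ⊕ 0b01011011 = 0b01111011.
P[4]: E(K, 0b00100000) = 0b11010000; 0b11010100 ⊕ 0b11010000 = 0b00000100.
P[5]: E(K, 0b11010100) = 0b10000100; 0b11101101 ⊕ 0b10000100 = 0b01101001.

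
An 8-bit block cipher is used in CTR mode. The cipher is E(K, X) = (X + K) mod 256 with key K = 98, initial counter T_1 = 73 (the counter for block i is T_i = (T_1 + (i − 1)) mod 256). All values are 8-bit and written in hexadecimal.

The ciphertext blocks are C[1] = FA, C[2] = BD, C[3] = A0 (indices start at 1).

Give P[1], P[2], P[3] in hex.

P[1] = F1, P[2] = B1, P[3] = AD

CTR decryption: S_i = E(K, T_i) where T_i is the counter for block i; P_i = C_i ⊕ S_i.
P[1]: T = 73, S = E(K, T) = 0B; FA ⊕ 0B = F1.
P[2]: T = 74, S = E(K, T) = 0C; BD ⊕ 0C = B1.
P[3]: T = 75, S = E(K, T) = 0D; A0 ⊕ 0D = AD.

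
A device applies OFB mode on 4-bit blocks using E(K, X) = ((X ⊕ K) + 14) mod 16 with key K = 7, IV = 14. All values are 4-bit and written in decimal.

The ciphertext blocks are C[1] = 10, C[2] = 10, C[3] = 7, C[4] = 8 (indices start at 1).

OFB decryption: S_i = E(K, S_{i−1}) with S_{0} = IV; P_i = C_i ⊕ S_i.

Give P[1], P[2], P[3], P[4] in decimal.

P[1]: S = E(K, 14) = 7; 10 ⊕ 7 = 13.
P[2]: S = E(K, 7) = 14; 10 ⊕ 14 = 4.
P[3]: S = E(K, 14) = 7; 7 ⊕ 7 = 0.
P[4]: S = E(K, 7) = 14; 8 ⊕ 14 = 6.

P[1] = 13, P[2] = 4, P[3] = 0, P[4] = 6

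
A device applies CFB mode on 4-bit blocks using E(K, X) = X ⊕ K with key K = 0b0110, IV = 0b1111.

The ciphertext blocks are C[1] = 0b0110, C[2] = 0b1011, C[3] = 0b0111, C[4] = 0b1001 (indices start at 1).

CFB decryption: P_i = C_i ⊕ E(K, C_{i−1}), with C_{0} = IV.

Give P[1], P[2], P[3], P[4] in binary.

P[1] = 0b1111, P[2] = 0b1011, P[3] = 0b1010, P[4] = 0b1000

P[1]: E(K, 0b1111) = 0b1001; 0b0110 ⊕ 0b1001 = 0b1111.
P[2]: E(K, 0b0110) = 0b0000; 0b1011 ⊕ 0b0000 = 0b1011.
P[3]: E(K, 0b1011) = 0b1101; 0b0111 ⊕ 0b1101 = 0b1010.
P[4]: E(K, 0b0111) = 0b0001; 0b1001 ⊕ 0b0001 = 0b1000.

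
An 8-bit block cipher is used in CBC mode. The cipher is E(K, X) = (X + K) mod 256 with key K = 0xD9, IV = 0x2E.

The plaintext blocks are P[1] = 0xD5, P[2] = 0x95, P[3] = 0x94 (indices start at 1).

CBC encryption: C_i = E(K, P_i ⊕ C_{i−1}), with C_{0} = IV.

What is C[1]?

C[1] = 0xD4

C[1]: P[1] ⊕ 0x2E = 0xFB; E(K, 0xFB) = 0xD4.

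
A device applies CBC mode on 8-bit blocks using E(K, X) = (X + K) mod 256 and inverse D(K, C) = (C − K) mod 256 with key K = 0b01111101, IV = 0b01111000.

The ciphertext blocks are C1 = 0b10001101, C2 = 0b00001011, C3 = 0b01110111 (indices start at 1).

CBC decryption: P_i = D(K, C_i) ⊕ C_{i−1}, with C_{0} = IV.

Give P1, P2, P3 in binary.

P1 = 0b01101000, P2 = 0b00000011, P3 = 0b11110001

P1: D(K, 0b10001101) = 0b00010000; 0b00010000 ⊕ 0b01111000 = 0b01101000.
P2: D(K, 0b00001011) = 0b10001110; 0b10001110 ⊕ 0b10001101 = 0b00000011.
P3: D(K, 0b01110111) = 0b11111010; 0b11111010 ⊕ 0b00001011 = 0b11110001.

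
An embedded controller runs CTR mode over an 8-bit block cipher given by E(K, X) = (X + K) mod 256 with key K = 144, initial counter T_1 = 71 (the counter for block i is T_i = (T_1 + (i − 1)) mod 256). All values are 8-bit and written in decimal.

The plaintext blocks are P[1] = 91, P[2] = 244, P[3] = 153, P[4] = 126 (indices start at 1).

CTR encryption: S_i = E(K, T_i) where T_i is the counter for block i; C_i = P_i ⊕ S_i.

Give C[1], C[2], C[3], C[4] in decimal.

C[1]: T = 71, S = E(K, T) = 215; 91 ⊕ 215 = 140.
C[2]: T = 72, S = E(K, T) = 216; 244 ⊕ 216 = 44.
C[3]: T = 73, S = E(K, T) = 217; 153 ⊕ 217 = 64.
C[4]: T = 74, S = E(K, T) = 218; 126 ⊕ 218 = 164.

C[1] = 140, C[2] = 44, C[3] = 64, C[4] = 164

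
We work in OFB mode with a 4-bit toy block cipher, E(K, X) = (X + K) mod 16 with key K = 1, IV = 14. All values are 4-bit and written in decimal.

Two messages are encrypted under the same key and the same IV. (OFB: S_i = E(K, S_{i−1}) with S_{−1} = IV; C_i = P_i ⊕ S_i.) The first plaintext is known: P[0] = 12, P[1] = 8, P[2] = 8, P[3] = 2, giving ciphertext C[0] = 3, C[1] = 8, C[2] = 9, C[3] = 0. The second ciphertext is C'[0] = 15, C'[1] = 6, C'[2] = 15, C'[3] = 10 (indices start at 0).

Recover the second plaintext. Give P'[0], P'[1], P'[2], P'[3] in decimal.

In OFB with a reused IV, both messages share the same keystream S_i, so C_i ⊕ C'_i = P_i ⊕ P'_i and thus P'_i = P_i ⊕ C_i ⊕ C'_i.
P'[0]: 12 ⊕ 3 ⊕ 15 = 0.
P'[1]: 8 ⊕ 8 ⊕ 6 = 6.
P'[2]: 8 ⊕ 9 ⊕ 15 = 14.
P'[3]: 2 ⊕ 0 ⊕ 10 = 8.

P'[0] = 0, P'[1] = 6, P'[2] = 14, P'[3] = 8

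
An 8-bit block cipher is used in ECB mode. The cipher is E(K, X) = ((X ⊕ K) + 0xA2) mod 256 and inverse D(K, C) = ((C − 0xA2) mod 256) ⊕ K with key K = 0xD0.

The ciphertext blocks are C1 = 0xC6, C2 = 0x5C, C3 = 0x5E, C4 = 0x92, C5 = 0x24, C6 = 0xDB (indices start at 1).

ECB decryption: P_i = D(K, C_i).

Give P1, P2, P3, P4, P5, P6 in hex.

P1: D(K, 0xC6) = 0xF4.
P2: D(K, 0x5C) = 0x6A.
P3: D(K, 0x5E) = 0x6C.
P4: D(K, 0x92) = 0x20.
P5: D(K, 0x24) = 0x52.
P6: D(K, 0xDB) = 0xE9.

P1 = 0xF4, P2 = 0x6A, P3 = 0x6C, P4 = 0x20, P5 = 0x52, P6 = 0xE9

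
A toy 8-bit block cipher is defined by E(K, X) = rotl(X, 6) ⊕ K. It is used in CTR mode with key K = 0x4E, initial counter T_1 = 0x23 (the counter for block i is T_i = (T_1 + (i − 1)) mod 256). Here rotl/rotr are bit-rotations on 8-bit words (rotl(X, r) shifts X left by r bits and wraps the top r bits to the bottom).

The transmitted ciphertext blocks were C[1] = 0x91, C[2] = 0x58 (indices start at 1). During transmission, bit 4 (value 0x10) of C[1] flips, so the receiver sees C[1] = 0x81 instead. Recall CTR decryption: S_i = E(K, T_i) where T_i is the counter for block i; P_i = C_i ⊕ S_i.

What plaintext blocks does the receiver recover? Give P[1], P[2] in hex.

P[1] = 0x07, P[2] = 0x1F

Only C[1] changed, to 0x81. In CTR, a change in C_i flips the same bit in P_i only; the keystream is unaffected. Decrypting the received ciphertext:
P[1]: T = 0x23, S = E(K, T) = 0x86; 0x81 ⊕ 0x86 = 0x07.
P[2]: T = 0x24, S = E(K, T) = 0x47; 0x58 ⊕ 0x47 = 0x1F.
Blocks that differ from the original plaintext: P[1].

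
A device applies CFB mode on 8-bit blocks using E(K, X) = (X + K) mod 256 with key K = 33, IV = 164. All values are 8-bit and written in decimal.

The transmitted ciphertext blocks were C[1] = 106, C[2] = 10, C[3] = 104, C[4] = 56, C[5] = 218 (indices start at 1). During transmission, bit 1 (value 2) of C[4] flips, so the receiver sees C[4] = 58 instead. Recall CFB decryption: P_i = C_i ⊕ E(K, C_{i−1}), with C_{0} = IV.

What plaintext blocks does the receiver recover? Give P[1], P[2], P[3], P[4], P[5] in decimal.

Only C[4] changed, to 58. In CFB, a change in C_i flips the same bit in P_i and garbles P_{i+1}. Decrypting the received ciphertext:
P[1]: E(K, 164) = 197; 106 ⊕ 197 = 175.
P[2]: E(K, 106) = 139; 10 ⊕ 139 = 129.
P[3]: E(K, 10) = 43; 104 ⊕ 43 = 67.
P[4]: E(K, 104) = 137; 58 ⊕ 137 = 179.
P[5]: E(K, 58) = 91; 218 ⊕ 91 = 129.
Blocks that differ from the original plaintext: P[4], P[5].

P[1] = 175, P[2] = 129, P[3] = 67, P[4] = 179, P[5] = 129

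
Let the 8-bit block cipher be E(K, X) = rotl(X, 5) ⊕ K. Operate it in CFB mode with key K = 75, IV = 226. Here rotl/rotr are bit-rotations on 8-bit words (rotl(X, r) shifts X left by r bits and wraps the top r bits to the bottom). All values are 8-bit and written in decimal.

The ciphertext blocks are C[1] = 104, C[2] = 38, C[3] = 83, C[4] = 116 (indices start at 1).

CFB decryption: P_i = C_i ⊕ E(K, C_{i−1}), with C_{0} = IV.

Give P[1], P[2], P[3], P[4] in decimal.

P[1]: E(K, 226) = 23; 104 ⊕ 23 = 127.
P[2]: E(K, 104) = 70; 38 ⊕ 70 = 96.
P[3]: E(K, 38) = 143; 83 ⊕ 143 = 220.
P[4]: E(K, 83) = 33; 116 ⊕ 33 = 85.

P[1] = 127, P[2] = 96, P[3] = 220, P[4] = 85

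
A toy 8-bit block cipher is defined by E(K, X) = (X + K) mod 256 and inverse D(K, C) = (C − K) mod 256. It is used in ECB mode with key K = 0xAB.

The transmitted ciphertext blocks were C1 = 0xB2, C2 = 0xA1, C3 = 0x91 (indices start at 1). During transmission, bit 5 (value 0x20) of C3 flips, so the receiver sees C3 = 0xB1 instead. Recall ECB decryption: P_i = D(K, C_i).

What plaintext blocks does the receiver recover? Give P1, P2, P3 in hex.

Only C3 changed, to 0xB1. In ECB, a change in C_i affects only P_i. Decrypting the received ciphertext:
P1: D(K, 0xB2) = 0x07.
P2: D(K, 0xA1) = 0xF6.
P3: D(K, 0xB1) = 0x06.
Blocks that differ from the original plaintext: P3.

P1 = 0x07, P2 = 0xF6, P3 = 0x06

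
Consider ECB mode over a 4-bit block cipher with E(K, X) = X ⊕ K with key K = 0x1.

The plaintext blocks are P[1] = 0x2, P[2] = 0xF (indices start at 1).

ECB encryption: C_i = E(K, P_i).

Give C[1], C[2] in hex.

C[1] = 0x3, C[2] = 0xE

C[1]: E(K, 0x2) = 0x3.
C[2]: E(K, 0xF) = 0xE.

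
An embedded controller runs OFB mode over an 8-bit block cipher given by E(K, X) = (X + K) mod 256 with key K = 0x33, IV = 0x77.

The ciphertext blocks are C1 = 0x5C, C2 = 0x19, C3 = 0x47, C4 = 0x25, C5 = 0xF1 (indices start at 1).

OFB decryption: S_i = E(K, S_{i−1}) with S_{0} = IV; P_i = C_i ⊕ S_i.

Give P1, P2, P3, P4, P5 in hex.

P1 = 0xF6, P2 = 0xC4, P3 = 0x57, P4 = 0x66, P5 = 0x87

P1: S = E(K, 0x77) = 0xAA; 0x5C ⊕ 0xAA = 0xF6.
P2: S = E(K, 0xAA) = 0xDD; 0x19 ⊕ 0xDD = 0xC4.
P3: S = E(K, 0xDD) = 0x10; 0x47 ⊕ 0x10 = 0x57.
P4: S = E(K, 0x10) = 0x43; 0x25 ⊕ 0x43 = 0x66.
P5: S = E(K, 0x43) = 0x76; 0xF1 ⊕ 0x76 = 0x87.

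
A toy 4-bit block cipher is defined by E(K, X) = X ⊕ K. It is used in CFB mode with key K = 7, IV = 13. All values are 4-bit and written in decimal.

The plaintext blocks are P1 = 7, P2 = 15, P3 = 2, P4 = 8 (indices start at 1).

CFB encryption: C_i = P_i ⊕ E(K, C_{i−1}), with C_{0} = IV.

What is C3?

C1: E(K, 13) = 10; 7 ⊕ 10 = 13.
C2: E(K, 13) = 10; 15 ⊕ 10 = 5.
C3: E(K, 5) = 2; 2 ⊕ 2 = 0.

C3 = 0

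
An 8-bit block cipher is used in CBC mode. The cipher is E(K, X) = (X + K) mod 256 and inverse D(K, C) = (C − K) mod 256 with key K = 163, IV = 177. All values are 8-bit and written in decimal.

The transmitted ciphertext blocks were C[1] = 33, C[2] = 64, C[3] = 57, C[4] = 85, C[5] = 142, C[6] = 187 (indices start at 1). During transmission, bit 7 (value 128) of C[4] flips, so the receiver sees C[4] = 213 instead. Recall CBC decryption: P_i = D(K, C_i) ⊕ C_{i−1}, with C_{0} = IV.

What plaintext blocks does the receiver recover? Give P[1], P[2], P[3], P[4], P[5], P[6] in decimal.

Only C[4] changed, to 213. In CBC, a change in C_i garbles P_i and flips the same bit in P_{i+1}. Decrypting the received ciphertext:
P[1]: D(K, 33) = 126; 126 ⊕ 177 = 207.
P[2]: D(K, 64) = 157; 157 ⊕ 33 = 188.
P[3]: D(K, 57) = 150; 150 ⊕ 64 = 214.
P[4]: D(K, 213) = 50; 50 ⊕ 57 = 11.
P[5]: D(K, 142) = 235; 235 ⊕ 213 = 62.
P[6]: D(K, 187) = 24; 24 ⊕ 142 = 150.
Blocks that differ from the original plaintext: P[4], P[5].

P[1] = 207, P[2] = 188, P[3] = 214, P[4] = 11, P[5] = 62, P[6] = 150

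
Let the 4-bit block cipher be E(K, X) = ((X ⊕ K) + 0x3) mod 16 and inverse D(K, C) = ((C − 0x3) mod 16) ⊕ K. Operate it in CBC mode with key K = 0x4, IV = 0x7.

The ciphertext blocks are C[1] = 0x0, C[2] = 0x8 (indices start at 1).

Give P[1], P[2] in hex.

P[1] = 0xE, P[2] = 0x1

CBC decryption: P_i = D(K, C_i) ⊕ C_{i−1}, with C_{0} = IV.
P[1]: D(K, 0x0) = 0x9; 0x9 ⊕ 0x7 = 0xE.
P[2]: D(K, 0x8) = 0x1; 0x1 ⊕ 0x0 = 0x1.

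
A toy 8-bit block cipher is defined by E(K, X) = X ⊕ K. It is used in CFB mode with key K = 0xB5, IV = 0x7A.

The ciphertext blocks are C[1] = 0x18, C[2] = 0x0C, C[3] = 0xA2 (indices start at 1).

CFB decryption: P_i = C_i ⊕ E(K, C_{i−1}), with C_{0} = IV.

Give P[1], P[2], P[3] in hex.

P[1]: E(K, 0x7A) = 0xCF; 0x18 ⊕ 0xCF = 0xD7.
P[2]: E(K, 0x18) = 0xAD; 0x0C ⊕ 0xAD = 0xA1.
P[3]: E(K, 0x0C) = 0xB9; 0xA2 ⊕ 0xB9 = 0x1B.

P[1] = 0xD7, P[2] = 0xA1, P[3] = 0x1B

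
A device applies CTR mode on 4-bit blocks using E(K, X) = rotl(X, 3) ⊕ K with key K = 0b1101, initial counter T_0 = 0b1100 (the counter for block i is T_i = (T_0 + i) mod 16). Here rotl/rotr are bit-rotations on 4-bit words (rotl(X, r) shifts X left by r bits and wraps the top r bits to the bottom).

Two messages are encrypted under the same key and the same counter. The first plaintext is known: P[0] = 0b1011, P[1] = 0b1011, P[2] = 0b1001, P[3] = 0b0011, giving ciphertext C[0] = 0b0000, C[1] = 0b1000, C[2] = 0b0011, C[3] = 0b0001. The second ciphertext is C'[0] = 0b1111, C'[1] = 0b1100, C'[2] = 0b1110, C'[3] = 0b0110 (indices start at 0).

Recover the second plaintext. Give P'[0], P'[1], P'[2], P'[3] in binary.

In CTR with a reused counter, both messages share the same keystream S_i, so C_i ⊕ C'_i = P_i ⊕ P'_i and thus P'_i = P_i ⊕ C_i ⊕ C'_i.
P'[0]: 0b1011 ⊕ 0b0000 ⊕ 0b1111 = 0b0100.
P'[1]: 0b1011 ⊕ 0b1000 ⊕ 0b1100 = 0b1111.
P'[2]: 0b1001 ⊕ 0b0011 ⊕ 0b1110 = 0b0100.
P'[3]: 0b0011 ⊕ 0b0001 ⊕ 0b0110 = 0b0100.

P'[0] = 0b0100, P'[1] = 0b1111, P'[2] = 0b0100, P'[3] = 0b0100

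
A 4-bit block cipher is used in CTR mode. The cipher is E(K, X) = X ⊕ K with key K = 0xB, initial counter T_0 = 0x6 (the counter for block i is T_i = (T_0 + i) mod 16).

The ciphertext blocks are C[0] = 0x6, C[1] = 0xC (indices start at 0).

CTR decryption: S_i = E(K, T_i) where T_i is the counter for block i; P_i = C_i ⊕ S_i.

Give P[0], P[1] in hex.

P[0]: T = 0x6, S = E(K, T) = 0xD; 0x6 ⊕ 0xD = 0xB.
P[1]: T = 0x7, S = E(K, T) = 0xC; 0xC ⊕ 0xC = 0x0.

P[0] = 0xB, P[1] = 0x0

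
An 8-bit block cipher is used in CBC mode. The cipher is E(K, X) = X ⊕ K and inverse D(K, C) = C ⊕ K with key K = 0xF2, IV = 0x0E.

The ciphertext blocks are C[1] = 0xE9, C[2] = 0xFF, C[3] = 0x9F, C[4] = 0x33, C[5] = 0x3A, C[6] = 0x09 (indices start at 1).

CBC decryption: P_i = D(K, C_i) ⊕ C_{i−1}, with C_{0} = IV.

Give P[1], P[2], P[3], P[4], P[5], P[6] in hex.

P[1] = 0x15, P[2] = 0xE4, P[3] = 0x92, P[4] = 0x5E, P[5] = 0xFB, P[6] = 0xC1

P[1]: D(K, 0xE9) = 0x1B; 0x1B ⊕ 0x0E = 0x15.
P[2]: D(K, 0xFF) = 0x0D; 0x0D ⊕ 0xE9 = 0xE4.
P[3]: D(K, 0x9F) = 0x6D; 0x6D ⊕ 0xFF = 0x92.
P[4]: D(K, 0x33) = 0xC1; 0xC1 ⊕ 0x9F = 0x5E.
P[5]: D(K, 0x3A) = 0xC8; 0xC8 ⊕ 0x33 = 0xFB.
P[6]: D(K, 0x09) = 0xFB; 0xFB ⊕ 0x3A = 0xC1.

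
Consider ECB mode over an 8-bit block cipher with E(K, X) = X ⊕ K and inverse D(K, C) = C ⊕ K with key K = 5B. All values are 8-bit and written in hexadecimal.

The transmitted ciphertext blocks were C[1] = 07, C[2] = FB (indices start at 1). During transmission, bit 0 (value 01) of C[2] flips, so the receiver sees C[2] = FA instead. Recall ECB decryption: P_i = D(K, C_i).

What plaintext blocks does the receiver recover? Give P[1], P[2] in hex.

P[1] = 5C, P[2] = A1

Only C[2] changed, to FA. In ECB, a change in C_i affects only P_i. Decrypting the received ciphertext:
P[1]: D(K, 07) = 5C.
P[2]: D(K, FA) = A1.
Blocks that differ from the original plaintext: P[2].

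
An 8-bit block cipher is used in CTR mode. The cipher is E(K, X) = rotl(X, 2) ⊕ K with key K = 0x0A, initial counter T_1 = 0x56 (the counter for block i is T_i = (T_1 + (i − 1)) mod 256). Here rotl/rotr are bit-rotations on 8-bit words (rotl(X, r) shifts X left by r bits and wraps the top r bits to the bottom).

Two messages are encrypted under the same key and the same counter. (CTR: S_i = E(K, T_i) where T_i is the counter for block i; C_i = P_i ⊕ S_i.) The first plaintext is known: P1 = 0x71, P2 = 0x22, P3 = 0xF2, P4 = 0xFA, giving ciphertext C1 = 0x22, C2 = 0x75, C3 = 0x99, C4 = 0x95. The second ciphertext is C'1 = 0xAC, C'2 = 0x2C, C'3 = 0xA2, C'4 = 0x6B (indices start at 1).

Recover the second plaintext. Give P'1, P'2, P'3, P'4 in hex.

P'1 = 0xFF, P'2 = 0x7B, P'3 = 0xC9, P'4 = 0x04

In CTR with a reused counter, both messages share the same keystream S_i, so C_i ⊕ C'_i = P_i ⊕ P'_i and thus P'_i = P_i ⊕ C_i ⊕ C'_i.
P'1: 0x71 ⊕ 0x22 ⊕ 0xAC = 0xFF.
P'2: 0x22 ⊕ 0x75 ⊕ 0x2C = 0x7B.
P'3: 0xF2 ⊕ 0x99 ⊕ 0xA2 = 0xC9.
P'4: 0xFA ⊕ 0x95 ⊕ 0x6B = 0x04.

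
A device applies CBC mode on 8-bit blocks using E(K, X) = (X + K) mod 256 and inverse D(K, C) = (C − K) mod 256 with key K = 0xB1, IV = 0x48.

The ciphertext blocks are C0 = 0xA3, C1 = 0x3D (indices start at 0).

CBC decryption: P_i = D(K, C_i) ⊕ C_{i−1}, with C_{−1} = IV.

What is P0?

P0 = 0xBA

P0: D(K, 0xA3) = 0xF2; 0xF2 ⊕ 0x48 = 0xBA.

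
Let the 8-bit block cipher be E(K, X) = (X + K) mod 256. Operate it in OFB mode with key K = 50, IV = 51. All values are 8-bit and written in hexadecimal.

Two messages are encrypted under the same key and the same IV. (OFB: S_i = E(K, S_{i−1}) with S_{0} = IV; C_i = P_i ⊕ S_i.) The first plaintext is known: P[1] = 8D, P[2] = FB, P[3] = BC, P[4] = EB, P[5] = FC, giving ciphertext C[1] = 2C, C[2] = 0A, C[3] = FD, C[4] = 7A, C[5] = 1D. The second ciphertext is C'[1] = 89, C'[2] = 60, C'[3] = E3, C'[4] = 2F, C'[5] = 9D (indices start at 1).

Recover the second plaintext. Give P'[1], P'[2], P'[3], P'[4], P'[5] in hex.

In OFB with a reused IV, both messages share the same keystream S_i, so C_i ⊕ C'_i = P_i ⊕ P'_i and thus P'_i = P_i ⊕ C_i ⊕ C'_i.
P'[1]: 8D ⊕ 2C ⊕ 89 = 28.
P'[2]: FB ⊕ 0A ⊕ 60 = 91.
P'[3]: BC ⊕ FD ⊕ E3 = A2.
P'[4]: EB ⊕ 7A ⊕ 2F = BE.
P'[5]: FC ⊕ 1D ⊕ 9D = 7C.

P'[1] = 28, P'[2] = 91, P'[3] = A2, P'[4] = BE, P'[5] = 7C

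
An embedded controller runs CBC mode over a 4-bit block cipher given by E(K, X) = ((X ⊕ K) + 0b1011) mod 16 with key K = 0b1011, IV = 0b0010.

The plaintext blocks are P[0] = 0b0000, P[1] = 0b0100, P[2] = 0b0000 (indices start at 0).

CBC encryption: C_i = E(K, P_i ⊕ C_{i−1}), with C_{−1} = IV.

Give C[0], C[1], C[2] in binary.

C[0]: P[0] ⊕ 0b0010 = 0b0010; E(K, 0b0010) = 0b0100.
C[1]: P[1] ⊕ 0b0100 = 0b0000; E(K, 0b0000) = 0b0110.
C[2]: P[2] ⊕ 0b0110 = 0b0110; E(K, 0b0110) = 0b1000.

C[0] = 0b0100, C[1] = 0b0110, C[2] = 0b1000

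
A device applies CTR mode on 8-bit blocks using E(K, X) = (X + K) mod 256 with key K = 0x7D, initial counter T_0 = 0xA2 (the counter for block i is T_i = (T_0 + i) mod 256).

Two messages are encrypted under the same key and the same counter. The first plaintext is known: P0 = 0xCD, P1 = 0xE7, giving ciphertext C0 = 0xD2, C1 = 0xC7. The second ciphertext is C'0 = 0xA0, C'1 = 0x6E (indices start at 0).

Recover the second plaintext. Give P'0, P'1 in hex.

In CTR with a reused counter, both messages share the same keystream S_i, so C_i ⊕ C'_i = P_i ⊕ P'_i and thus P'_i = P_i ⊕ C_i ⊕ C'_i.
P'0: 0xCD ⊕ 0xD2 ⊕ 0xA0 = 0xBF.
P'1: 0xE7 ⊕ 0xC7 ⊕ 0x6E = 0x4E.

P'0 = 0xBF, P'1 = 0x4E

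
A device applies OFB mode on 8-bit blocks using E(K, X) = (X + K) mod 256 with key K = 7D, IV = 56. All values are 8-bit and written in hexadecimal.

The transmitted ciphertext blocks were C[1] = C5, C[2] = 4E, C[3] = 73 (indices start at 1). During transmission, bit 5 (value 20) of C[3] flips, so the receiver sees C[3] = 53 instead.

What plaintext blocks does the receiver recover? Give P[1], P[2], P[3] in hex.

OFB decryption: S_i = E(K, S_{i−1}) with S_{0} = IV; P_i = C_i ⊕ S_i.
Only C[3] changed, to 53. In OFB, a change in C_i flips the same bit in P_i only; the keystream is unaffected. Decrypting the received ciphertext:
P[1]: S = E(K, 56) = D3; C5 ⊕ D3 = 16.
P[2]: S = E(K, D3) = 50; 4E ⊕ 50 = 1E.
P[3]: S = E(K, 50) = CD; 53 ⊕ CD = 9E.
Blocks that differ from the original plaintext: P[3].

P[1] = 16, P[2] = 1E, P[3] = 9E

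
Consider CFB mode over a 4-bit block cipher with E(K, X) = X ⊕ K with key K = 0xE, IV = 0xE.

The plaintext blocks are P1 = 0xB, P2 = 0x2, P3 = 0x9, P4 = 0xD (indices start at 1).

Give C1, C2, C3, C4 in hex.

CFB encryption: C_i = P_i ⊕ E(K, C_{i−1}), with C_{0} = IV.
C1: E(K, 0xE) = 0x0; 0xB ⊕ 0x0 = 0xB.
C2: E(K, 0xB) = 0x5; 0x2 ⊕ 0x5 = 0x7.
C3: E(K, 0x7) = 0x9; 0x9 ⊕ 0x9 = 0x0.
C4: E(K, 0x0) = 0xE; 0xD ⊕ 0xE = 0x3.

C1 = 0xB, C2 = 0x7, C3 = 0x0, C4 = 0x3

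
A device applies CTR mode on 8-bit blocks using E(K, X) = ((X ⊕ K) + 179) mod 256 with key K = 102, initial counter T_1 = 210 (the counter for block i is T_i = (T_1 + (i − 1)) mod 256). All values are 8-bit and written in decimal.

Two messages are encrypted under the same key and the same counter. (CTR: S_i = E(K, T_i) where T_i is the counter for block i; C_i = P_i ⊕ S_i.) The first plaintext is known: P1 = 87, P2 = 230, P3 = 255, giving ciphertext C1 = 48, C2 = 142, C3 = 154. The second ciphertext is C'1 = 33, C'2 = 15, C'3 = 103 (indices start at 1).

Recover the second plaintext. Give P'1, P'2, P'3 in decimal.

In CTR with a reused counter, both messages share the same keystream S_i, so C_i ⊕ C'_i = P_i ⊕ P'_i and thus P'_i = P_i ⊕ C_i ⊕ C'_i.
P'1: 87 ⊕ 48 ⊕ 33 = 70.
P'2: 230 ⊕ 142 ⊕ 15 = 103.
P'3: 255 ⊕ 154 ⊕ 103 = 2.

P'1 = 70, P'2 = 103, P'3 = 2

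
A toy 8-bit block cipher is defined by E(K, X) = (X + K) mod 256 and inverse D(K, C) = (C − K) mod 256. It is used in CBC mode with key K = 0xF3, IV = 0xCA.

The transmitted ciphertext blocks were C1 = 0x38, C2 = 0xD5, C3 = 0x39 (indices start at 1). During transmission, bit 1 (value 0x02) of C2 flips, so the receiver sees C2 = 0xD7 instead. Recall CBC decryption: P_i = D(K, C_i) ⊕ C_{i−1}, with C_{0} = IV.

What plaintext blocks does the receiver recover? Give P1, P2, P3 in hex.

P1 = 0x8F, P2 = 0xDC, P3 = 0x91

Only C2 changed, to 0xD7. In CBC, a change in C_i garbles P_i and flips the same bit in P_{i+1}. Decrypting the received ciphertext:
P1: D(K, 0x38) = 0x45; 0x45 ⊕ 0xCA = 0x8F.
P2: D(K, 0xD7) = 0xE4; 0xE4 ⊕ 0x38 = 0xDC.
P3: D(K, 0x39) = 0x46; 0x46 ⊕ 0xD7 = 0x91.
Blocks that differ from the original plaintext: P2, P3.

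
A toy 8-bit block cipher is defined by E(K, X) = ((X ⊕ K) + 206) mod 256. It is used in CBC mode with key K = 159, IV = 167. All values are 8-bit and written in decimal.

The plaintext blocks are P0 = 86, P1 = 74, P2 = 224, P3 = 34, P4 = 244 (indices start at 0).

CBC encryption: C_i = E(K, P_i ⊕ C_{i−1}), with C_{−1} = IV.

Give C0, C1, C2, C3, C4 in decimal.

C0 = 60, C1 = 183, C2 = 150, C3 = 249, C4 = 96

C0: P0 ⊕ 167 = 241; E(K, 241) = 60.
C1: P1 ⊕ 60 = 118; E(K, 118) = 183.
C2: P2 ⊕ 183 = 87; E(K, 87) = 150.
C3: P3 ⊕ 150 = 180; E(K, 180) = 249.
C4: P4 ⊕ 249 = 13; E(K, 13) = 96.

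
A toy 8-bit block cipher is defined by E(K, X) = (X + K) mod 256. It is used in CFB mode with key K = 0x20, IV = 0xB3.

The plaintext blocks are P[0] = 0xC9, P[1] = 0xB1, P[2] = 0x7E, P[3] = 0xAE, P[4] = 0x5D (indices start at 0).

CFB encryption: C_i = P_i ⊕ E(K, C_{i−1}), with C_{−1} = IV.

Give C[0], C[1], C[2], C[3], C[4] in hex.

C[0]: E(K, 0xB3) = 0xD3; 0xC9 ⊕ 0xD3 = 0x1A.
C[1]: E(K, 0x1A) = 0x3A; 0xB1 ⊕ 0x3A = 0x8B.
C[2]: E(K, 0x8B) = 0xAB; 0x7E ⊕ 0xAB = 0xD5.
C[3]: E(K, 0xD5) = 0xF5; 0xAE ⊕ 0xF5 = 0x5B.
C[4]: E(K, 0x5B) = 0x7B; 0x5D ⊕ 0x7B = 0x26.

C[0] = 0x1A, C[1] = 0x8B, C[2] = 0xD5, C[3] = 0x5B, C[4] = 0x26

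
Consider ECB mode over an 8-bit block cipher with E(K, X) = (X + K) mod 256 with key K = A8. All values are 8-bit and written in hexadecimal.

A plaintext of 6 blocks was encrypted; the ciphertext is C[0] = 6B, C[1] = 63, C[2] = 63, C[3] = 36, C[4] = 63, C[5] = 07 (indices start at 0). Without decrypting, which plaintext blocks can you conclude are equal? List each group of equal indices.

P[1] = P[2] = P[4]

ECB encrypts each block independently with the same key, so equal ciphertext blocks imply equal plaintext blocks.
C[1] = C[2] = C[4] = 63, so P[1] = P[2] = P[4].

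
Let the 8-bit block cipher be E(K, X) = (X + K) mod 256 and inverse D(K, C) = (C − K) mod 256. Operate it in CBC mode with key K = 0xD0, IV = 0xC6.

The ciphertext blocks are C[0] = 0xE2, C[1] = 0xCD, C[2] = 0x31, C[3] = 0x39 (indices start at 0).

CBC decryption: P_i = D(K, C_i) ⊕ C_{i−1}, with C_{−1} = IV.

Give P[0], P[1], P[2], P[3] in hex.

P[0] = 0xD4, P[1] = 0x1F, P[2] = 0xAC, P[3] = 0x58

P[0]: D(K, 0xE2) = 0x12; 0x12 ⊕ 0xC6 = 0xD4.
P[1]: D(K, 0xCD) = 0xFD; 0xFD ⊕ 0xE2 = 0x1F.
P[2]: D(K, 0x31) = 0x61; 0x61 ⊕ 0xCD = 0xAC.
P[3]: D(K, 0x39) = 0x69; 0x69 ⊕ 0x31 = 0x58.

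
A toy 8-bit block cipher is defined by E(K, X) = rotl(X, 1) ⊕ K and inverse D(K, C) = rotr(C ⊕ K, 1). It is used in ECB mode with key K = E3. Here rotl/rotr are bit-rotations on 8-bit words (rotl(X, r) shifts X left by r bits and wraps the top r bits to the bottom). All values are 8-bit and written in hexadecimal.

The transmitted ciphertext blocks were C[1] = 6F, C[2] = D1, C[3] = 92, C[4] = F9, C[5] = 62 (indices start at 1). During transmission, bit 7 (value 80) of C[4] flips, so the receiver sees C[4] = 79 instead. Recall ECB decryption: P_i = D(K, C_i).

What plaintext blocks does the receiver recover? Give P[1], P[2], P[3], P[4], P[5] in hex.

Only C[4] changed, to 79. In ECB, a change in C_i affects only P_i. Decrypting the received ciphertext:
P[1]: D(K, 6F) = 46.
P[2]: D(K, D1) = 19.
P[3]: D(K, 92) = B8.
P[4]: D(K, 79) = 4D.
P[5]: D(K, 62) = C0.
Blocks that differ from the original plaintext: P[4].

P[1] = 46, P[2] = 19, P[3] = B8, P[4] = 4D, P[5] = C0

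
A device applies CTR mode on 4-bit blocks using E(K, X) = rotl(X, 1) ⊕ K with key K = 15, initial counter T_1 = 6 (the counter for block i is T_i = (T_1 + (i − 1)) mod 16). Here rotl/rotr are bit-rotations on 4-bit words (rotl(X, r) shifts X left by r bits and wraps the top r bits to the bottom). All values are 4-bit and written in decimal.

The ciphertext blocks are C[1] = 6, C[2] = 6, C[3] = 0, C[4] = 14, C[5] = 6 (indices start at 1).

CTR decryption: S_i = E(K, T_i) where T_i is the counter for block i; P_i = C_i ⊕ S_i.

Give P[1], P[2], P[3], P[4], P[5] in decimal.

P[1] = 5, P[2] = 7, P[3] = 14, P[4] = 2, P[5] = 12

P[1]: T = 6, S = E(K, T) = 3; 6 ⊕ 3 = 5.
P[2]: T = 7, S = E(K, T) = 1; 6 ⊕ 1 = 7.
P[3]: T = 8, S = E(K, T) = 14; 0 ⊕ 14 = 14.
P[4]: T = 9, S = E(K, T) = 12; 14 ⊕ 12 = 2.
P[5]: T = 10, S = E(K, T) = 10; 6 ⊕ 10 = 12.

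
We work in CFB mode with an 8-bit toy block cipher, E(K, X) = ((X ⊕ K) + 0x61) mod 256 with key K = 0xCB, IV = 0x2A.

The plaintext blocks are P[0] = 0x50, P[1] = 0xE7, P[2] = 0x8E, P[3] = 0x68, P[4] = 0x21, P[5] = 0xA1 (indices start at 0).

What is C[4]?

C[4] = 0xB0

CFB encryption: C_i = P_i ⊕ E(K, C_{i−1}), with C_{−1} = IV.
C[0]: E(K, 0x2A) = 0x42; 0x50 ⊕ 0x42 = 0x12.
C[1]: E(K, 0x12) = 0x3A; 0xE7 ⊕ 0x3A = 0xDD.
C[2]: E(K, 0xDD) = 0x77; 0x8E ⊕ 0x77 = 0xF9.
C[3]: E(K, 0xF9) = 0x93; 0x68 ⊕ 0x93 = 0xFB.
C[4]: E(K, 0xFB) = 0x91; 0x21 ⊕ 0x91 = 0xB0.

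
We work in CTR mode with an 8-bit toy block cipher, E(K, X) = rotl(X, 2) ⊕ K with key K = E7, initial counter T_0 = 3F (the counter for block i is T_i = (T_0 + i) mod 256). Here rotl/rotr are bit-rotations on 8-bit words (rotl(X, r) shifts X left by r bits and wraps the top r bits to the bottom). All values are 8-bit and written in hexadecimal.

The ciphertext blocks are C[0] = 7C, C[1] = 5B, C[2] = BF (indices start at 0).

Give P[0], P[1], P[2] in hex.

P[0] = 67, P[1] = BD, P[2] = 5D

CTR decryption: S_i = E(K, T_i) where T_i is the counter for block i; P_i = C_i ⊕ S_i.
P[0]: T = 3F, S = E(K, T) = 1B; 7C ⊕ 1B = 67.
P[1]: T = 40, S = E(K, T) = E6; 5B ⊕ E6 = BD.
P[2]: T = 41, S = E(K, T) = E2; BF ⊕ E2 = 5D.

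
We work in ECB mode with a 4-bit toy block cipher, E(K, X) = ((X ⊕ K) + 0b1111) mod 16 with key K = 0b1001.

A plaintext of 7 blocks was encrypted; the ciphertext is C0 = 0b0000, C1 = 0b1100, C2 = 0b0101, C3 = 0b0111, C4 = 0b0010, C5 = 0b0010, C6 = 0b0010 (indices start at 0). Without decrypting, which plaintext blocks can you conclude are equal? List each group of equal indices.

ECB encrypts each block independently with the same key, so equal ciphertext blocks imply equal plaintext blocks.
C4 = C5 = C6 = 0b0010, so P4 = P5 = P6.

P4 = P5 = P6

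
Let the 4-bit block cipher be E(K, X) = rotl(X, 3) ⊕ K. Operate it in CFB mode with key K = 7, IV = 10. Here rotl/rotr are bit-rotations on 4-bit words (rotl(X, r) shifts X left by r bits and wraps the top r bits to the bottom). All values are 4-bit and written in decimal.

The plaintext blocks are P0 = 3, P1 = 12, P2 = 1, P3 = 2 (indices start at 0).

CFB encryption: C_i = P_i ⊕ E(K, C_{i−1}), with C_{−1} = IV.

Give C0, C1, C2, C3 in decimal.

C0 = 1, C1 = 3, C2 = 15, C3 = 10

C0: E(K, 10) = 2; 3 ⊕ 2 = 1.
C1: E(K, 1) = 15; 12 ⊕ 15 = 3.
C2: E(K, 3) = 14; 1 ⊕ 14 = 15.
C3: E(K, 15) = 8; 2 ⊕ 8 = 10.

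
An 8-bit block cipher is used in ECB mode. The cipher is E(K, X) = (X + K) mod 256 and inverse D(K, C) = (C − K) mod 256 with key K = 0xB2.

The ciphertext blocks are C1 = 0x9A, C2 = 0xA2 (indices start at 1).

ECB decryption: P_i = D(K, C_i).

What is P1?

P1 = 0xE8

P1: D(K, 0x9A) = 0xE8.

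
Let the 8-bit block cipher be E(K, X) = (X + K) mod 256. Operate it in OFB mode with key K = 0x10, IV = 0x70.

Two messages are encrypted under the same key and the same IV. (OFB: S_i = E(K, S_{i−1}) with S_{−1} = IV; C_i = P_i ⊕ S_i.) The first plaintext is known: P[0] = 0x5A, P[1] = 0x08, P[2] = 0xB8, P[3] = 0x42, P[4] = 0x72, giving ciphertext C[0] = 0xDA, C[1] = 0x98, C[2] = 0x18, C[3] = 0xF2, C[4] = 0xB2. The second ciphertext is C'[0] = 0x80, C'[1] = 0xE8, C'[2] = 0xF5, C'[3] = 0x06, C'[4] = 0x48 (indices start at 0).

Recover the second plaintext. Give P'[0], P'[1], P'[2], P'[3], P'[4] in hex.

In OFB with a reused IV, both messages share the same keystream S_i, so C_i ⊕ C'_i = P_i ⊕ P'_i and thus P'_i = P_i ⊕ C_i ⊕ C'_i.
P'[0]: 0x5A ⊕ 0xDA ⊕ 0x80 = 0x00.
P'[1]: 0x08 ⊕ 0x98 ⊕ 0xE8 = 0x78.
P'[2]: 0xB8 ⊕ 0x18 ⊕ 0xF5 = 0x55.
P'[3]: 0x42 ⊕ 0xF2 ⊕ 0x06 = 0xB6.
P'[4]: 0x72 ⊕ 0xB2 ⊕ 0x48 = 0x88.

P'[0] = 0x00, P'[1] = 0x78, P'[2] = 0x55, P'[3] = 0xB6, P'[4] = 0x88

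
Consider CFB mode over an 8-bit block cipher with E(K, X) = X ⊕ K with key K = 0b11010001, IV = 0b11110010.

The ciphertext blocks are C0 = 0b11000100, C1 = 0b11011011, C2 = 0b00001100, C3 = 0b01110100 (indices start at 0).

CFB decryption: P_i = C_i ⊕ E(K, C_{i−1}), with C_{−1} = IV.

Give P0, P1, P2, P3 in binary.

P0: E(K, 0b11110010) = 0b00100011; 0b11000100 ⊕ 0b00100011 = 0b11100111.
P1: E(K, 0b11000100) = 0b00010101; 0b11011011 ⊕ 0b00010101 = 0b11001110.
P2: E(K, 0b11011011) = 0b00001010; 0b00001100 ⊕ 0b00001010 = 0b00000110.
P3: E(K, 0b00001100) = 0b11011101; 0b01110100 ⊕ 0b11011101 = 0b10101001.

P0 = 0b11100111, P1 = 0b11001110, P2 = 0b00000110, P3 = 0b10101001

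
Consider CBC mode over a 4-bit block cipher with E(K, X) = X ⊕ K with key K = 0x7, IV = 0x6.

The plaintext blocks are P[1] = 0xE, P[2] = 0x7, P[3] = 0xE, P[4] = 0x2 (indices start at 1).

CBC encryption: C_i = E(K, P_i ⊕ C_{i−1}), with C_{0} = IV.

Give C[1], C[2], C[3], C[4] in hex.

C[1]: P[1] ⊕ 0x6 = 0x8; E(K, 0x8) = 0xF.
C[2]: P[2] ⊕ 0xF = 0x8; E(K, 0x8) = 0xF.
C[3]: P[3] ⊕ 0xF = 0x1; E(K, 0x1) = 0x6.
C[4]: P[4] ⊕ 0x6 = 0x4; E(K, 0x4) = 0x3.

C[1] = 0xF, C[2] = 0xF, C[3] = 0x6, C[4] = 0x3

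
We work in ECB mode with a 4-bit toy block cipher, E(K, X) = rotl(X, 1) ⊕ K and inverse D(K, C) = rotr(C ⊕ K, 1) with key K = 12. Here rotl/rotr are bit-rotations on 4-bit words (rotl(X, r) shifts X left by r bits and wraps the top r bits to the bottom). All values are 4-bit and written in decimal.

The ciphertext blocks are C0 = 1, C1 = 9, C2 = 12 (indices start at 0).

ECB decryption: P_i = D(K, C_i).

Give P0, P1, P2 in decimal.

P0 = 14, P1 = 10, P2 = 0

P0: D(K, 1) = 14.
P1: D(K, 9) = 10.
P2: D(K, 12) = 0.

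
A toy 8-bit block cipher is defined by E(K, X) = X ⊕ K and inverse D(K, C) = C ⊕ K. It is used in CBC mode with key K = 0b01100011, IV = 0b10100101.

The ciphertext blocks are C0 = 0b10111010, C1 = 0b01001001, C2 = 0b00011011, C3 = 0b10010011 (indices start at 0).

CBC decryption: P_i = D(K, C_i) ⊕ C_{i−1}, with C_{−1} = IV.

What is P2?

P2: D(K, 0b00011011) = 0b01111000; 0b01111000 ⊕ 0b01001001 = 0b00110001.

P2 = 0b00110001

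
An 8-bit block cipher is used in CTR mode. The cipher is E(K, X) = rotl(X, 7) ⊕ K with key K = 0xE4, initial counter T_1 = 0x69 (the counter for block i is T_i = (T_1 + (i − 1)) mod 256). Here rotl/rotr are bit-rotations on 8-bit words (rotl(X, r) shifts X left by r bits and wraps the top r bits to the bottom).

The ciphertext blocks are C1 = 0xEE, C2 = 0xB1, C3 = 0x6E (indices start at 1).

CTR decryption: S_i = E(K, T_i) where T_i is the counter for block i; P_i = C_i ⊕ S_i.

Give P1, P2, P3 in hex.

P1: T = 0x69, S = E(K, T) = 0x50; 0xEE ⊕ 0x50 = 0xBE.
P2: T = 0x6A, S = E(K, T) = 0xD1; 0xB1 ⊕ 0xD1 = 0x60.
P3: T = 0x6B, S = E(K, T) = 0x51; 0x6E ⊕ 0x51 = 0x3F.

P1 = 0xBE, P2 = 0x60, P3 = 0x3F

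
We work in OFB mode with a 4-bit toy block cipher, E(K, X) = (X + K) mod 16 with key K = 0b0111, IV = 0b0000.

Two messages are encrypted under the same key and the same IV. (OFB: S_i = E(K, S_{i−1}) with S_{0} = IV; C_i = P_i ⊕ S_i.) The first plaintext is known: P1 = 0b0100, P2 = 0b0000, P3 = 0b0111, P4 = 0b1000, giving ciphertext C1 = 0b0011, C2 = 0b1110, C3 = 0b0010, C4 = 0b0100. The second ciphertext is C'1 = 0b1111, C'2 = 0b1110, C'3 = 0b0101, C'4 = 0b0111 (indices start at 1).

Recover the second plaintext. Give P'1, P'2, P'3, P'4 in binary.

P'1 = 0b1000, P'2 = 0b0000, P'3 = 0b0000, P'4 = 0b1011

In OFB with a reused IV, both messages share the same keystream S_i, so C_i ⊕ C'_i = P_i ⊕ P'_i and thus P'_i = P_i ⊕ C_i ⊕ C'_i.
P'1: 0b0100 ⊕ 0b0011 ⊕ 0b1111 = 0b1000.
P'2: 0b0000 ⊕ 0b1110 ⊕ 0b1110 = 0b0000.
P'3: 0b0111 ⊕ 0b0010 ⊕ 0b0101 = 0b0000.
P'4: 0b1000 ⊕ 0b0100 ⊕ 0b0111 = 0b1011.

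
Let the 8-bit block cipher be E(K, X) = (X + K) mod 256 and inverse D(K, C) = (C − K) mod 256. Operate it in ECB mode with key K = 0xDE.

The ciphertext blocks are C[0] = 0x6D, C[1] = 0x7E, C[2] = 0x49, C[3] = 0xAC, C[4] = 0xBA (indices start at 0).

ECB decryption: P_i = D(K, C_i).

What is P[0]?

P[0]: D(K, 0x6D) = 0x8F.

P[0] = 0x8F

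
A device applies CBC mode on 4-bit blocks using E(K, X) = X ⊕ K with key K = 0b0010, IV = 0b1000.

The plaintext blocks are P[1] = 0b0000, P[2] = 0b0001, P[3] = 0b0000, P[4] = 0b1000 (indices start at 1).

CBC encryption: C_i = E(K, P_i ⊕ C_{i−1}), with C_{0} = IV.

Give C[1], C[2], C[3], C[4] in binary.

C[1]: P[1] ⊕ 0b1000 = 0b1000; E(K, 0b1000) = 0b1010.
C[2]: P[2] ⊕ 0b1010 = 0b1011; E(K, 0b1011) = 0b1001.
C[3]: P[3] ⊕ 0b1001 = 0b1001; E(K, 0b1001) = 0b1011.
C[4]: P[4] ⊕ 0b1011 = 0b0011; E(K, 0b0011) = 0b0001.

C[1] = 0b1010, C[2] = 0b1001, C[3] = 0b1011, C[4] = 0b0001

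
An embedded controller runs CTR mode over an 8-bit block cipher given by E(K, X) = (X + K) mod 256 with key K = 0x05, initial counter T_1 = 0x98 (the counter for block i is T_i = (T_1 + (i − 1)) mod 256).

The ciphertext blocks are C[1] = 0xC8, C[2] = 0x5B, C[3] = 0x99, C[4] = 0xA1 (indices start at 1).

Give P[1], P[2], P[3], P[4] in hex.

P[1] = 0x55, P[2] = 0xC5, P[3] = 0x06, P[4] = 0x01

CTR decryption: S_i = E(K, T_i) where T_i is the counter for block i; P_i = C_i ⊕ S_i.
P[1]: T = 0x98, S = E(K, T) = 0x9D; 0xC8 ⊕ 0x9D = 0x55.
P[2]: T = 0x99, S = E(K, T) = 0x9E; 0x5B ⊕ 0x9E = 0xC5.
P[3]: T = 0x9A, S = E(K, T) = 0x9F; 0x99 ⊕ 0x9F = 0x06.
P[4]: T = 0x9B, S = E(K, T) = 0xA0; 0xA1 ⊕ 0xA0 = 0x01.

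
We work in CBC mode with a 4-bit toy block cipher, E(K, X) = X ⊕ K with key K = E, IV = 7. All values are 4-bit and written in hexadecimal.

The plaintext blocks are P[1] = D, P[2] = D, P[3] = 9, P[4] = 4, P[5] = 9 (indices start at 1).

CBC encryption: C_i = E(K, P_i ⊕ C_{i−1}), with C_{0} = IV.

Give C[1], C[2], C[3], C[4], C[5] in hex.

C[1] = 4, C[2] = 7, C[3] = 0, C[4] = A, C[5] = D

C[1]: P[1] ⊕ 7 = A; E(K, A) = 4.
C[2]: P[2] ⊕ 4 = 9; E(K, 9) = 7.
C[3]: P[3] ⊕ 7 = E; E(K, E) = 0.
C[4]: P[4] ⊕ 0 = 4; E(K, 4) = A.
C[5]: P[5] ⊕ A = 3; E(K, 3) = D.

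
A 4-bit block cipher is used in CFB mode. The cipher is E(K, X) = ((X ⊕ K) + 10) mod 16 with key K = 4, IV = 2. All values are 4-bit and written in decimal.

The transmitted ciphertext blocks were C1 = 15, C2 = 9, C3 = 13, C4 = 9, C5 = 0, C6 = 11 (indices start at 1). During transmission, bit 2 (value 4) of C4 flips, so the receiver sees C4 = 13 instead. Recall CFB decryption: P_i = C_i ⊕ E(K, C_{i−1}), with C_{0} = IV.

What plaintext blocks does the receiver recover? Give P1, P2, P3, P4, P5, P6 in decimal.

P1 = 15, P2 = 12, P3 = 10, P4 = 14, P5 = 3, P6 = 5

Only C4 changed, to 13. In CFB, a change in C_i flips the same bit in P_i and garbles P_{i+1}. Decrypting the received ciphertext:
P1: E(K, 2) = 0; 15 ⊕ 0 = 15.
P2: E(K, 15) = 5; 9 ⊕ 5 = 12.
P3: E(K, 9) = 7; 13 ⊕ 7 = 10.
P4: E(K, 13) = 3; 13 ⊕ 3 = 14.
P5: E(K, 13) = 3; 0 ⊕ 3 = 3.
P6: E(K, 0) = 14; 11 ⊕ 14 = 5.
Blocks that differ from the original plaintext: P4, P5.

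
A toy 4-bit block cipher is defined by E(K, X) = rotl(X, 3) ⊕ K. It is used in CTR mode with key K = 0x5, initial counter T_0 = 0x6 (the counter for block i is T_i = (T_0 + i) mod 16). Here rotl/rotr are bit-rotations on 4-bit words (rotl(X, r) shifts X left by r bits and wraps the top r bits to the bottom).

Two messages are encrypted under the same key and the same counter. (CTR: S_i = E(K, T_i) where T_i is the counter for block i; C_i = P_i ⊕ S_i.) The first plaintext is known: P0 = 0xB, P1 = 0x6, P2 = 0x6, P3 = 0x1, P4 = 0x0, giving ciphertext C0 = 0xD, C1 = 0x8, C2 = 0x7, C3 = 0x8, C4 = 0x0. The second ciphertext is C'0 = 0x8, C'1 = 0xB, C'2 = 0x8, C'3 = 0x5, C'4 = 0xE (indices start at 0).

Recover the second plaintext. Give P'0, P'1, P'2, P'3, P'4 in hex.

In CTR with a reused counter, both messages share the same keystream S_i, so C_i ⊕ C'_i = P_i ⊕ P'_i and thus P'_i = P_i ⊕ C_i ⊕ C'_i.
P'0: 0xB ⊕ 0xD ⊕ 0x8 = 0xE.
P'1: 0x6 ⊕ 0x8 ⊕ 0xB = 0x5.
P'2: 0x6 ⊕ 0x7 ⊕ 0x8 = 0x9.
P'3: 0x1 ⊕ 0x8 ⊕ 0x5 = 0xC.
P'4: 0x0 ⊕ 0x0 ⊕ 0xE = 0xE.

P'0 = 0xE, P'1 = 0x5, P'2 = 0x9, P'3 = 0xC, P'4 = 0xE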